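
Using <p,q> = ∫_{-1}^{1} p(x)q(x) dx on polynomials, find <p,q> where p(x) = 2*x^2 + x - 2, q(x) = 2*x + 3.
<p,q> = -20/3

Expand the product: p(x)·q(x) = 4*x^3 + 8*x^2 - x - 6.
∫_{-1}^{1} of each monomial x^k gives [2/(k+1) if k even, 0 if k odd]. Integrating term-by-term (or equivalently evaluating the antiderivative F(x) = x^4 + 8*x^3/3 - x^2/2 - 6*x at the endpoints):
  F(1) − F(−1) = -17/6 − (23/6) = -20/3.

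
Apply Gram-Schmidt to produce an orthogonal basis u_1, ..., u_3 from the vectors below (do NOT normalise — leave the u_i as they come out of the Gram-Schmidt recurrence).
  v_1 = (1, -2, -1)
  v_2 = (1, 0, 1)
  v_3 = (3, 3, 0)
Orthogonal basis:
  u_1 = (1, -2, -1)
  u_2 = (1, 0, 1)
  u_3 = (2, 2, -2)

Apply the Gram-Schmidt recurrence
  u_1 = v_1
  u_i = v_i − Σ_{j<i} ((v_i · u_j) / (u_j · u_j)) · u_j.

Step by step this gives:
  u_1 = (1, -2, -1)
  u_2 = (1, 0, 1)
  u_3 = (2, 2, -2)

Orthogonality check:
  u_2 · u_1 = 0 (should be 0)
  u_3 · u_1 = 0 (should be 0)
  u_3 · u_2 = 0 (should be 0)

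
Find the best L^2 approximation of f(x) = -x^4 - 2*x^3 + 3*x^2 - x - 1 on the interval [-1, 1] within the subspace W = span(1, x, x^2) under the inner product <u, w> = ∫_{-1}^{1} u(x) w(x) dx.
g(x) = 15*x^2/7 - 11*x/5 - 32/35

The best approximation g ∈ W is the orthogonal projection of f onto W. Writing g = a_0 + a_1 x + a_2 x^2, the coefficients solve the normal equations G · a = b where
  G_{ij} = <φ_i, φ_j> and b_i = <f, φ_i>, with φ_0 = 1, φ_1 = x, φ_2 = x^2.
G =
  [2, 0, 2/3]
  [0, 2/3, 0]
  [2/3, 0, 2/5],
b = (-2/5, -22/15, 26/105).
Solving gives a_0 = -32/35, a_1 = -11/5, a_2 = 15/7, so
  g(x) = 15*x^2/7 - 11*x/5 - 32/35.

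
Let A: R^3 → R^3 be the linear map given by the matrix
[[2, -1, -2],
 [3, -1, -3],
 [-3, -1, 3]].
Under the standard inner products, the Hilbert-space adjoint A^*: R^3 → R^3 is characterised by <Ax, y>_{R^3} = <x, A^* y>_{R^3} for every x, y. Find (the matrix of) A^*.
A^* = A^T =
[[2, 3, -3],
 [-1, -1, -1],
 [-2, -3, 3]]

For real matrices with standard dot products, the defining identity <Ax, y> = <x, A^* y> gives (Ax)^T y = x^T (A^*) y, i.e. x^T A^T y = x^T (A^*) y. Since this holds for all x, y, we must have A^* = A^T. Therefore
A^* =
[[2, 3, -3],
 [-1, -1, -1],
 [-2, -3, 3]].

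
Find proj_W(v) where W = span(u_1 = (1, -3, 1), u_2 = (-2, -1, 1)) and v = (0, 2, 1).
proj_W(v) = (-13/31, 85/62, -29/62)

Set up U = [u_1 | ... | u_2] ∈ R^(3×2). The projector onto W = col(U) is P = U (U^T U)^(-1) U^T.
Compute U^T U =
  [11, 2]
  [2, 6],
and U^T v = (-5, -1).
Solve U^T U · c = U^T v for the coefficients: c = (-14/31, -1/62). The projection is proj_W(v) = U c.
Check: (v - proj_W(v)) · u_1 = 0  (should be 0).
Check: (v - proj_W(v)) · u_2 = 0  (should be 0).
Result: proj_W(v) = (-13/31, 85/62, -29/62).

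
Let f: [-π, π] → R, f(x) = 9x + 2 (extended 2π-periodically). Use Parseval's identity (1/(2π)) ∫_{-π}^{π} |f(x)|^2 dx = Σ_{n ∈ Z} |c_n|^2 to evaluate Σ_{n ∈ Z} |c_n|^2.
Σ |c_n|^2 = 27π^2 + 4

Expand and integrate term by term over [-π, π]:
  ∫ (9x)^2 dx = 81·(2π^3/3); ∫ 2·9·(2)·x dx = 0 (odd integrand); ∫ 2^2 dx = 4·2π.
So (1/(2π)) ∫_{-π}^{π} (9x + 2)^2 dx = 81π^2/3 + 4 = 27π^2 + 4.
Parseval ⇒ Σ |c_n|^2 = 27π^2 + 4.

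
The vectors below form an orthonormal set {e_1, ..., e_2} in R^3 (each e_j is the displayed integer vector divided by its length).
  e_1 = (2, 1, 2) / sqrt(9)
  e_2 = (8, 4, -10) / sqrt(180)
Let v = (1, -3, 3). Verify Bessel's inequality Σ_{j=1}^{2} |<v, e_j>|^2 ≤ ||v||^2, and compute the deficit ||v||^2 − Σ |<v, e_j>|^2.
Σ |<v, e_j>|^2 = 46/5; ||v||^2 = 19; deficit = 49/5

Write each e_j = u_j / sqrt(<u_j, u_j>) where u_j is the displayed integer vector. Then <v, e_j> = <v, u_j> / sqrt(<u_j, u_j>), so |<v, e_j>|^2 = <v, u_j>^2 / <u_j, u_j>.
Coefficients: <v, e_1> = 5/sqrt(9), <v, e_2> = -34/sqrt(180).
Square and sum: Σ |<v, e_j>|^2 = 46/5.
Compute ||v||^2 = v·v = 19.
Deficit = 19 − 46/5 = 49/5 ≥ 0, confirming Bessel's inequality. (The deficit equals ||v − Σ <v,e_j> e_j||^2, the squared distance from v to span{e_j}.)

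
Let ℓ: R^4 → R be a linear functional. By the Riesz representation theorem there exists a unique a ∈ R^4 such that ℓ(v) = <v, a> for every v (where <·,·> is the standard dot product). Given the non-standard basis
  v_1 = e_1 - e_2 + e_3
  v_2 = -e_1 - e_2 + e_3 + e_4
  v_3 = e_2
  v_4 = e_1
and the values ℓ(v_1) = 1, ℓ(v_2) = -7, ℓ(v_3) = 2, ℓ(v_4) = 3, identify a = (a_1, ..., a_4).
a = (3, 2, 0, -2)

Write a = (a_1, ..., a_4) in the standard basis. For each basis vector v_i, ℓ(v_i) = <v_i, a> is a linear equation in the a_j's. Collect the n equations into a matrix system V a = ℓ, where row i of V is v_i (expressed in the standard basis). Since V is invertible (lower-triangular with 1s on the diagonal, up to permutation), solve by back-substitution:
  V =
[[1, -1, 1, 0],
 [-1, -1, 1, 1],
 [0, 1, 0, 0],
 [1, 0, 0, 0]]
  V a = (1, -7, 2, 3)
Solving gives a = (3, 2, 0, -2).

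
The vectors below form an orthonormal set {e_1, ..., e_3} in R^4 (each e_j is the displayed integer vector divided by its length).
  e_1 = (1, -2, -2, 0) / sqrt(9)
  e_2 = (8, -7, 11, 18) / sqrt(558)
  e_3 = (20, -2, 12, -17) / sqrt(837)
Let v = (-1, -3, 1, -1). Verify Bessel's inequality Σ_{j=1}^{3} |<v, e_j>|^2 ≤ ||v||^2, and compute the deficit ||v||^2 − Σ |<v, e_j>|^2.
Σ |<v, e_j>|^2 = 4/3; ||v||^2 = 12; deficit = 32/3

Write each e_j = u_j / sqrt(<u_j, u_j>) where u_j is the displayed integer vector. Then <v, e_j> = <v, u_j> / sqrt(<u_j, u_j>), so |<v, e_j>|^2 = <v, u_j>^2 / <u_j, u_j>.
Coefficients: <v, e_1> = 3/sqrt(9), <v, e_2> = 6/sqrt(558), <v, e_3> = 15/sqrt(837).
Square and sum: Σ |<v, e_j>|^2 = 4/3.
Compute ||v||^2 = v·v = 12.
Deficit = 12 − 4/3 = 32/3 ≥ 0, confirming Bessel's inequality. (The deficit equals ||v − Σ <v,e_j> e_j||^2, the squared distance from v to span{e_j}.)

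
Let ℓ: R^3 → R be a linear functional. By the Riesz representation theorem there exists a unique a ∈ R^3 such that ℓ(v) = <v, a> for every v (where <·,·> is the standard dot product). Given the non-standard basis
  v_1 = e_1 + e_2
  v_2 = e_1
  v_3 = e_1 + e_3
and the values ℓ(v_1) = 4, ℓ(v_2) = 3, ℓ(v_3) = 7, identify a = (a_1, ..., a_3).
a = (3, 1, 4)

Write a = (a_1, ..., a_3) in the standard basis. For each basis vector v_i, ℓ(v_i) = <v_i, a> is a linear equation in the a_j's. Collect the n equations into a matrix system V a = ℓ, where row i of V is v_i (expressed in the standard basis). Since V is invertible (lower-triangular with 1s on the diagonal, up to permutation), solve by back-substitution:
  V =
[[1, 1, 0],
 [1, 0, 0],
 [1, 0, 1]]
  V a = (4, 3, 7)
Solving gives a = (3, 1, 4).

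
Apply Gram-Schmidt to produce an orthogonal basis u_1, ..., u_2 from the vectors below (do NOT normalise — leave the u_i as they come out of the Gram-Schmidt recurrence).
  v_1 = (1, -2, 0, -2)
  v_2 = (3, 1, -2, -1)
Orthogonal basis:
  u_1 = (1, -2, 0, -2)
  u_2 = (8/3, 5/3, -2, -1/3)

Apply the Gram-Schmidt recurrence
  u_1 = v_1
  u_i = v_i − Σ_{j<i} ((v_i · u_j) / (u_j · u_j)) · u_j.

Step by step this gives:
  u_1 = (1, -2, 0, -2)
  u_2 = (8/3, 5/3, -2, -1/3)

Orthogonality check:
  u_2 · u_1 = 0 (should be 0)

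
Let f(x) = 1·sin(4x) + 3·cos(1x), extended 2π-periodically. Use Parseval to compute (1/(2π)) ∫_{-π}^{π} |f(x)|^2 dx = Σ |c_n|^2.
Σ |c_n|^2 = 5

Expand |f|^2 and use orthogonality of {sin(nx), cos(mx)} on [-π, π]:
  ∫_{-π}^{π} sin(nx)^2 dx = π, ∫ cos(mx)^2 dx = π, and cross terms integrate to 0.
So ∫_{-π}^{π} f(x)^2 dx = 1^2 · π + 3^2 · π = (1 + 9)π.
Divide by 2π: (1 + 9)/2 = 5.
By Parseval, this equals Σ |c_n|^2.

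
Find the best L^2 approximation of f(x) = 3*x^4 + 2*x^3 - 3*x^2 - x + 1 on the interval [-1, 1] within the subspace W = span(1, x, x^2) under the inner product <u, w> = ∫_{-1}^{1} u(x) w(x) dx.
g(x) = -3*x^2/7 + x/5 + 26/35

The best approximation g ∈ W is the orthogonal projection of f onto W. Writing g = a_0 + a_1 x + a_2 x^2, the coefficients solve the normal equations G · a = b where
  G_{ij} = <φ_i, φ_j> and b_i = <f, φ_i>, with φ_0 = 1, φ_1 = x, φ_2 = x^2.
G =
  [2, 0, 2/3]
  [0, 2/3, 0]
  [2/3, 0, 2/5],
b = (6/5, 2/15, 34/105).
Solving gives a_0 = 26/35, a_1 = 1/5, a_2 = -3/7, so
  g(x) = -3*x^2/7 + x/5 + 26/35.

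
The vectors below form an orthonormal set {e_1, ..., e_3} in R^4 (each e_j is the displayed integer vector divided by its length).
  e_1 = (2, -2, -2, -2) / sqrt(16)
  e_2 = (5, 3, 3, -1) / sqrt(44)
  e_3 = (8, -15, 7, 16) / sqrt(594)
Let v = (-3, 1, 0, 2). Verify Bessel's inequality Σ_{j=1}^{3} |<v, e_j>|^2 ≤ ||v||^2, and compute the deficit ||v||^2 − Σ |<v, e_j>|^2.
Σ |<v, e_j>|^2 = 731/54; ||v||^2 = 14; deficit = 25/54

Write each e_j = u_j / sqrt(<u_j, u_j>) where u_j is the displayed integer vector. Then <v, e_j> = <v, u_j> / sqrt(<u_j, u_j>), so |<v, e_j>|^2 = <v, u_j>^2 / <u_j, u_j>.
Coefficients: <v, e_1> = -12/sqrt(16), <v, e_2> = -14/sqrt(44), <v, e_3> = -7/sqrt(594).
Square and sum: Σ |<v, e_j>|^2 = 731/54.
Compute ||v||^2 = v·v = 14.
Deficit = 14 − 731/54 = 25/54 ≥ 0, confirming Bessel's inequality. (The deficit equals ||v − Σ <v,e_j> e_j||^2, the squared distance from v to span{e_j}.)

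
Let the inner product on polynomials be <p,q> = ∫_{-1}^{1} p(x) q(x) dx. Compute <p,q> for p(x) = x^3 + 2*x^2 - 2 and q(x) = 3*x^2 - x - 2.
<p,q> = 10/3

Expand the product: p(x)·q(x) = 3*x^5 + 5*x^4 - 4*x^3 - 10*x^2 + 2*x + 4.
∫_{-1}^{1} of each monomial x^k gives [2/(k+1) if k even, 0 if k odd]. Integrating term-by-term (or equivalently evaluating the antiderivative F(x) = x^6/2 + x^5 - x^4 - 10*x^3/3 + x^2 + 4*x at the endpoints):
  F(1) − F(−1) = 13/6 − (-7/6) = 10/3.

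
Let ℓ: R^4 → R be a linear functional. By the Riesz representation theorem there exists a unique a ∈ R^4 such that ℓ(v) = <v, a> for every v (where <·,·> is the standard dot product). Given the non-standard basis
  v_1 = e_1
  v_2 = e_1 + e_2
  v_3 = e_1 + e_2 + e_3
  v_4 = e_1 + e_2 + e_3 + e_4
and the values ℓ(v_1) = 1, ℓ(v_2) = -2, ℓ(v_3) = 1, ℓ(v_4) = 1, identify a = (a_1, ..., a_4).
a = (1, -3, 3, 0)

Write a = (a_1, ..., a_4) in the standard basis. For each basis vector v_i, ℓ(v_i) = <v_i, a> is a linear equation in the a_j's. Collect the n equations into a matrix system V a = ℓ, where row i of V is v_i (expressed in the standard basis). Since V is invertible (lower-triangular with 1s on the diagonal, up to permutation), solve by back-substitution:
  V =
[[1, 0, 0, 0],
 [1, 1, 0, 0],
 [1, 1, 1, 0],
 [1, 1, 1, 1]]
  V a = (1, -2, 1, 1)
Solving gives a = (1, -3, 3, 0).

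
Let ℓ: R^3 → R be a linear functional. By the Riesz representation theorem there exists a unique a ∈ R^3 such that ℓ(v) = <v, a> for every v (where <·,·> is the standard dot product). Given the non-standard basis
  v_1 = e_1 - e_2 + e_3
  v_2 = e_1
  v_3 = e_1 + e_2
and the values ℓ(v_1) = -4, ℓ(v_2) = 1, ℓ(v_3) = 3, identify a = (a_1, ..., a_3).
a = (1, 2, -3)

Write a = (a_1, ..., a_3) in the standard basis. For each basis vector v_i, ℓ(v_i) = <v_i, a> is a linear equation in the a_j's. Collect the n equations into a matrix system V a = ℓ, where row i of V is v_i (expressed in the standard basis). Since V is invertible (lower-triangular with 1s on the diagonal, up to permutation), solve by back-substitution:
  V =
[[1, -1, 1],
 [1, 0, 0],
 [1, 1, 0]]
  V a = (-4, 1, 3)
Solving gives a = (1, 2, -3).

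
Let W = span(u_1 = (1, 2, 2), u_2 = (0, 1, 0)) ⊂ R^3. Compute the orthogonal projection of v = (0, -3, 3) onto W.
proj_W(v) = (6/5, -3, 12/5)

Set up U = [u_1 | ... | u_2] ∈ R^(3×2). The projector onto W = col(U) is P = U (U^T U)^(-1) U^T.
Compute U^T U =
  [9, 2]
  [2, 1],
and U^T v = (0, -3).
Solve U^T U · c = U^T v for the coefficients: c = (6/5, -27/5). The projection is proj_W(v) = U c.
Check: (v - proj_W(v)) · u_1 = 0  (should be 0).
Check: (v - proj_W(v)) · u_2 = 0  (should be 0).
Result: proj_W(v) = (6/5, -3, 12/5).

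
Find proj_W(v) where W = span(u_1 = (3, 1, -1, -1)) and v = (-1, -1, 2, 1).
proj_W(v) = (-7/4, -7/12, 7/12, 7/12)

Set up U = [u_1 | ... | u_1] ∈ R^(4×1). The projector onto W = col(U) is P = U (U^T U)^(-1) U^T.
Compute U^T U =
  [12],
and U^T v = (-7).
Solve U^T U · c = U^T v for the coefficients: c = (-7/12). The projection is proj_W(v) = U c.
Check: (v - proj_W(v)) · u_1 = 0  (should be 0).
Result: proj_W(v) = (-7/4, -7/12, 7/12, 7/12).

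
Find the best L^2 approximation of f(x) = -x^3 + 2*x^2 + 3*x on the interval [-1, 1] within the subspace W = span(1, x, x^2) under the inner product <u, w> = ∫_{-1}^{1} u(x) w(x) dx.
g(x) = 2*x^2 + 12*x/5

The best approximation g ∈ W is the orthogonal projection of f onto W. Writing g = a_0 + a_1 x + a_2 x^2, the coefficients solve the normal equations G · a = b where
  G_{ij} = <φ_i, φ_j> and b_i = <f, φ_i>, with φ_0 = 1, φ_1 = x, φ_2 = x^2.
G =
  [2, 0, 2/3]
  [0, 2/3, 0]
  [2/3, 0, 2/5],
b = (4/3, 8/5, 4/5).
Solving gives a_0 = 0, a_1 = 12/5, a_2 = 2, so
  g(x) = 2*x^2 + 12*x/5.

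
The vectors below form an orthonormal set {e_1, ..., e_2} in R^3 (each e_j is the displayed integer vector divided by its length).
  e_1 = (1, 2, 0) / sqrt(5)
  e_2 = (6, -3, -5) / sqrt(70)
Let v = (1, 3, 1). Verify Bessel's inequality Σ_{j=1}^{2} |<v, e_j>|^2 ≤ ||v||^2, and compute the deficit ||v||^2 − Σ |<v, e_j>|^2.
Σ |<v, e_j>|^2 = 75/7; ||v||^2 = 11; deficit = 2/7

Write each e_j = u_j / sqrt(<u_j, u_j>) where u_j is the displayed integer vector. Then <v, e_j> = <v, u_j> / sqrt(<u_j, u_j>), so |<v, e_j>|^2 = <v, u_j>^2 / <u_j, u_j>.
Coefficients: <v, e_1> = 7/sqrt(5), <v, e_2> = -8/sqrt(70).
Square and sum: Σ |<v, e_j>|^2 = 75/7.
Compute ||v||^2 = v·v = 11.
Deficit = 11 − 75/7 = 2/7 ≥ 0, confirming Bessel's inequality. (The deficit equals ||v − Σ <v,e_j> e_j||^2, the squared distance from v to span{e_j}.)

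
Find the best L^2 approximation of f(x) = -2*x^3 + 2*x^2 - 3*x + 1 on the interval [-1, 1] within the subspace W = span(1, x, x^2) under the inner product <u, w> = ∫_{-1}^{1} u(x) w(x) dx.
g(x) = 2*x^2 - 21*x/5 + 1

The best approximation g ∈ W is the orthogonal projection of f onto W. Writing g = a_0 + a_1 x + a_2 x^2, the coefficients solve the normal equations G · a = b where
  G_{ij} = <φ_i, φ_j> and b_i = <f, φ_i>, with φ_0 = 1, φ_1 = x, φ_2 = x^2.
G =
  [2, 0, 2/3]
  [0, 2/3, 0]
  [2/3, 0, 2/5],
b = (10/3, -14/5, 22/15).
Solving gives a_0 = 1, a_1 = -21/5, a_2 = 2, so
  g(x) = 2*x^2 - 21*x/5 + 1.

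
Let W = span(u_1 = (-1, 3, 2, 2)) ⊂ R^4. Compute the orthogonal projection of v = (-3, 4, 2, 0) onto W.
proj_W(v) = (-19/18, 19/6, 19/9, 19/9)

Set up U = [u_1 | ... | u_1] ∈ R^(4×1). The projector onto W = col(U) is P = U (U^T U)^(-1) U^T.
Compute U^T U =
  [18],
and U^T v = (19).
Solve U^T U · c = U^T v for the coefficients: c = (19/18). The projection is proj_W(v) = U c.
Check: (v - proj_W(v)) · u_1 = 0  (should be 0).
Result: proj_W(v) = (-19/18, 19/6, 19/9, 19/9).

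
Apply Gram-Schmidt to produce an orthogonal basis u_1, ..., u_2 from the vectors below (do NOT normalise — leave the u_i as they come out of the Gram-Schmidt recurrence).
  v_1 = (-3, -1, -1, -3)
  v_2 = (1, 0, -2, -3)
Orthogonal basis:
  u_1 = (-3, -1, -1, -3)
  u_2 = (11/5, 2/5, -8/5, -9/5)

Apply the Gram-Schmidt recurrence
  u_1 = v_1
  u_i = v_i − Σ_{j<i} ((v_i · u_j) / (u_j · u_j)) · u_j.

Step by step this gives:
  u_1 = (-3, -1, -1, -3)
  u_2 = (11/5, 2/5, -8/5, -9/5)

Orthogonality check:
  u_2 · u_1 = 0 (should be 0)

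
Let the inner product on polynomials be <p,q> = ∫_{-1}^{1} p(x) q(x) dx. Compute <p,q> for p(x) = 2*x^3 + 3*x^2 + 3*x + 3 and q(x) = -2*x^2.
<p,q> = -32/5

Expand the product: p(x)·q(x) = -4*x^5 - 6*x^4 - 6*x^3 - 6*x^2.
∫_{-1}^{1} of each monomial x^k gives [2/(k+1) if k even, 0 if k odd]. Integrating term-by-term (or equivalently evaluating the antiderivative F(x) = -2*x^6/3 - 6*x^5/5 - 3*x^4/2 - 2*x^3 at the endpoints):
  F(1) − F(−1) = -161/30 − (31/30) = -32/5.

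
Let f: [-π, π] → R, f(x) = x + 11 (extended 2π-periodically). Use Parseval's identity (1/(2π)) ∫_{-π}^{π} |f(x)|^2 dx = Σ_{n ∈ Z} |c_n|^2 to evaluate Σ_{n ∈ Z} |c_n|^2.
Σ |c_n|^2 = π^2/3 + 121

Expand and integrate term by term over [-π, π]:
  ∫ (x)^2 dx = 1·(2π^3/3); ∫ 2·1·(11)·x dx = 0 (odd integrand); ∫ 11^2 dx = 121·2π.
So (1/(2π)) ∫_{-π}^{π} (x + 11)^2 dx = 1π^2/3 + 121 = π^2/3 + 121.
Parseval ⇒ Σ |c_n|^2 = π^2/3 + 121.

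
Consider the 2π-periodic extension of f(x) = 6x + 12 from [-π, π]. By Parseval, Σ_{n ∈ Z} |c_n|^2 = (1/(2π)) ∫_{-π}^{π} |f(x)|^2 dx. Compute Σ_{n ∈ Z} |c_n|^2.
Σ |c_n|^2 = 12π^2 + 144

Expand and integrate term by term over [-π, π]:
  ∫ (6x)^2 dx = 36·(2π^3/3); ∫ 2·6·(12)·x dx = 0 (odd integrand); ∫ 12^2 dx = 144·2π.
So (1/(2π)) ∫_{-π}^{π} (6x + 12)^2 dx = 36π^2/3 + 144 = 12π^2 + 144.
Parseval ⇒ Σ |c_n|^2 = 12π^2 + 144.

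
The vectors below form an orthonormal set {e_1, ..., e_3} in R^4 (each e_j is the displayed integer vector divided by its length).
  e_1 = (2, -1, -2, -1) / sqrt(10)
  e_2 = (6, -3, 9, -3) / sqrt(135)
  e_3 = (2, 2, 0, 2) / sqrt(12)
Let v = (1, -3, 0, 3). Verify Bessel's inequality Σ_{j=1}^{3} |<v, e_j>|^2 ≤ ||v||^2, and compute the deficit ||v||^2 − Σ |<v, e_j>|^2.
Σ |<v, e_j>|^2 = 1; ||v||^2 = 19; deficit = 18

Write each e_j = u_j / sqrt(<u_j, u_j>) where u_j is the displayed integer vector. Then <v, e_j> = <v, u_j> / sqrt(<u_j, u_j>), so |<v, e_j>|^2 = <v, u_j>^2 / <u_j, u_j>.
Coefficients: <v, e_1> = 2/sqrt(10), <v, e_2> = 6/sqrt(135), <v, e_3> = 2/sqrt(12).
Square and sum: Σ |<v, e_j>|^2 = 1.
Compute ||v||^2 = v·v = 19.
Deficit = 19 − 1 = 18 ≥ 0, confirming Bessel's inequality. (The deficit equals ||v − Σ <v,e_j> e_j||^2, the squared distance from v to span{e_j}.)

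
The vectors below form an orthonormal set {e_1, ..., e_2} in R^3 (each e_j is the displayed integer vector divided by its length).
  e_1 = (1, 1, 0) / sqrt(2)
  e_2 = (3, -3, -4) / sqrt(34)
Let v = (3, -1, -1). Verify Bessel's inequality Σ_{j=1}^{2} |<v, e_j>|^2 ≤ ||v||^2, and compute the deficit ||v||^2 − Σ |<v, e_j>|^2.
Σ |<v, e_j>|^2 = 162/17; ||v||^2 = 11; deficit = 25/17

Write each e_j = u_j / sqrt(<u_j, u_j>) where u_j is the displayed integer vector. Then <v, e_j> = <v, u_j> / sqrt(<u_j, u_j>), so |<v, e_j>|^2 = <v, u_j>^2 / <u_j, u_j>.
Coefficients: <v, e_1> = 2/sqrt(2), <v, e_2> = 16/sqrt(34).
Square and sum: Σ |<v, e_j>|^2 = 162/17.
Compute ||v||^2 = v·v = 11.
Deficit = 11 − 162/17 = 25/17 ≥ 0, confirming Bessel's inequality. (The deficit equals ||v − Σ <v,e_j> e_j||^2, the squared distance from v to span{e_j}.)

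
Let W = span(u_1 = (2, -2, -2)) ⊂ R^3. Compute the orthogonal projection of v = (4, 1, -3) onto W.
proj_W(v) = (2, -2, -2)

Set up U = [u_1 | ... | u_1] ∈ R^(3×1). The projector onto W = col(U) is P = U (U^T U)^(-1) U^T.
Compute U^T U =
  [12],
and U^T v = (12).
Solve U^T U · c = U^T v for the coefficients: c = (1). The projection is proj_W(v) = U c.
Check: (v - proj_W(v)) · u_1 = 0  (should be 0).
Result: proj_W(v) = (2, -2, -2).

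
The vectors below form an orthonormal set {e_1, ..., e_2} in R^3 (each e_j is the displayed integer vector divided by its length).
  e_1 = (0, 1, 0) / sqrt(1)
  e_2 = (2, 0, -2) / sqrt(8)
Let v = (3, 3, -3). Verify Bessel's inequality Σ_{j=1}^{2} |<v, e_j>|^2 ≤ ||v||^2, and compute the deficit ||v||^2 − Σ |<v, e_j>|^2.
Σ |<v, e_j>|^2 = 27; ||v||^2 = 27; deficit = 0

Write each e_j = u_j / sqrt(<u_j, u_j>) where u_j is the displayed integer vector. Then <v, e_j> = <v, u_j> / sqrt(<u_j, u_j>), so |<v, e_j>|^2 = <v, u_j>^2 / <u_j, u_j>.
Coefficients: <v, e_1> = 3/sqrt(1), <v, e_2> = 12/sqrt(8).
Square and sum: Σ |<v, e_j>|^2 = 27.
Compute ||v||^2 = v·v = 27.
Deficit = 27 − 27 = 0 ≥ 0, confirming Bessel's inequality. (The deficit equals ||v − Σ <v,e_j> e_j||^2, the squared distance from v to span{e_j}.)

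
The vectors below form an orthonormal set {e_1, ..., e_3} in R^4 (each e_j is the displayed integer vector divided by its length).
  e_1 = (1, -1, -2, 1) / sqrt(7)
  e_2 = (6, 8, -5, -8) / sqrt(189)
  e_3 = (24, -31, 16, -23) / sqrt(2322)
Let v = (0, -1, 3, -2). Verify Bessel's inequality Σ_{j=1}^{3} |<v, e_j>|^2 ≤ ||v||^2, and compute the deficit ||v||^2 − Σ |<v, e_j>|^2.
Σ |<v, e_j>|^2 = 1203/86; ||v||^2 = 14; deficit = 1/86

Write each e_j = u_j / sqrt(<u_j, u_j>) where u_j is the displayed integer vector. Then <v, e_j> = <v, u_j> / sqrt(<u_j, u_j>), so |<v, e_j>|^2 = <v, u_j>^2 / <u_j, u_j>.
Coefficients: <v, e_1> = -7/sqrt(7), <v, e_2> = -7/sqrt(189), <v, e_3> = 125/sqrt(2322).
Square and sum: Σ |<v, e_j>|^2 = 1203/86.
Compute ||v||^2 = v·v = 14.
Deficit = 14 − 1203/86 = 1/86 ≥ 0, confirming Bessel's inequality. (The deficit equals ||v − Σ <v,e_j> e_j||^2, the squared distance from v to span{e_j}.)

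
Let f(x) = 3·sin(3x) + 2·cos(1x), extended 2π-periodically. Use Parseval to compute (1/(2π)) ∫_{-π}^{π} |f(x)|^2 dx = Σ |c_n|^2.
Σ |c_n|^2 = 13/2

Expand |f|^2 and use orthogonality of {sin(nx), cos(mx)} on [-π, π]:
  ∫_{-π}^{π} sin(nx)^2 dx = π, ∫ cos(mx)^2 dx = π, and cross terms integrate to 0.
So ∫_{-π}^{π} f(x)^2 dx = 3^2 · π + 2^2 · π = (9 + 4)π.
Divide by 2π: (9 + 4)/2 = 13/2.
By Parseval, this equals Σ |c_n|^2.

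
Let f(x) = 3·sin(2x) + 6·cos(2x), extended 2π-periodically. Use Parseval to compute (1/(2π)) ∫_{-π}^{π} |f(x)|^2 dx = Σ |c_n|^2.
Σ |c_n|^2 = 45/2

Expand |f|^2 and use orthogonality of {sin(nx), cos(mx)} on [-π, π]:
  ∫_{-π}^{π} sin(nx)^2 dx = π, ∫ cos(mx)^2 dx = π, and cross terms integrate to 0.
So ∫_{-π}^{π} f(x)^2 dx = 3^2 · π + 6^2 · π = (9 + 36)π.
Divide by 2π: (9 + 36)/2 = 45/2.
By Parseval, this equals Σ |c_n|^2.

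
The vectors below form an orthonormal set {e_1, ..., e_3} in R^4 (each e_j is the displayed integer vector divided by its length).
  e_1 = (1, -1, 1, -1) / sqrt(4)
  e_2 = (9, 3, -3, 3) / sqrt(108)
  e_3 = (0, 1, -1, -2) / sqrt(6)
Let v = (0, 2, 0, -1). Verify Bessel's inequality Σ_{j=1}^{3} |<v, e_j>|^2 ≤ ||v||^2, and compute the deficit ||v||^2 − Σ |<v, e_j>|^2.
Σ |<v, e_j>|^2 = 3; ||v||^2 = 5; deficit = 2

Write each e_j = u_j / sqrt(<u_j, u_j>) where u_j is the displayed integer vector. Then <v, e_j> = <v, u_j> / sqrt(<u_j, u_j>), so |<v, e_j>|^2 = <v, u_j>^2 / <u_j, u_j>.
Coefficients: <v, e_1> = -1/sqrt(4), <v, e_2> = 3/sqrt(108), <v, e_3> = 4/sqrt(6).
Square and sum: Σ |<v, e_j>|^2 = 3.
Compute ||v||^2 = v·v = 5.
Deficit = 5 − 3 = 2 ≥ 0, confirming Bessel's inequality. (The deficit equals ||v − Σ <v,e_j> e_j||^2, the squared distance from v to span{e_j}.)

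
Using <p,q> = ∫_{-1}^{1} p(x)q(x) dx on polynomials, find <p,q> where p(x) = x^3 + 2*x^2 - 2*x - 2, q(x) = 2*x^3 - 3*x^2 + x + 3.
<p,q> = -878/105

Expand the product: p(x)·q(x) = 2*x^6 + x^5 - 9*x^4 + 7*x^3 + 10*x^2 - 8*x - 6.
∫_{-1}^{1} of each monomial x^k gives [2/(k+1) if k even, 0 if k odd]. Integrating term-by-term (or equivalently evaluating the antiderivative F(x) = 2*x^7/7 + x^6/6 - 9*x^5/5 + 7*x^4/4 + 10*x^3/3 - 4*x^2 - 6*x at the endpoints):
  F(1) − F(−1) = -877/140 − (881/420) = -878/105.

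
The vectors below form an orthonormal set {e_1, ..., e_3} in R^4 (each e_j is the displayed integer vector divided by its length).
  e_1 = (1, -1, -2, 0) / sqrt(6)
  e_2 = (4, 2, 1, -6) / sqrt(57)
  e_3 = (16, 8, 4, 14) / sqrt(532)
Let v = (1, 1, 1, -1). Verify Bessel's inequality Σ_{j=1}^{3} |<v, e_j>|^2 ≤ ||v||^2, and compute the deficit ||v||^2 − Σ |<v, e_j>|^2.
Σ |<v, e_j>|^2 = 4; ||v||^2 = 4; deficit = 0

Write each e_j = u_j / sqrt(<u_j, u_j>) where u_j is the displayed integer vector. Then <v, e_j> = <v, u_j> / sqrt(<u_j, u_j>), so |<v, e_j>|^2 = <v, u_j>^2 / <u_j, u_j>.
Coefficients: <v, e_1> = -2/sqrt(6), <v, e_2> = 13/sqrt(57), <v, e_3> = 14/sqrt(532).
Square and sum: Σ |<v, e_j>|^2 = 4.
Compute ||v||^2 = v·v = 4.
Deficit = 4 − 4 = 0 ≥ 0, confirming Bessel's inequality. (The deficit equals ||v − Σ <v,e_j> e_j||^2, the squared distance from v to span{e_j}.)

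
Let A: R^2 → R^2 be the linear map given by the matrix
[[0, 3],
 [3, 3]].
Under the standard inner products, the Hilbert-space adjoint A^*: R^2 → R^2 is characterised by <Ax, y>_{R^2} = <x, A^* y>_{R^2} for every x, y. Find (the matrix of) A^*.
A^* = A^T =
[[0, 3],
 [3, 3]]

For real matrices with standard dot products, the defining identity <Ax, y> = <x, A^* y> gives (Ax)^T y = x^T (A^*) y, i.e. x^T A^T y = x^T (A^*) y. Since this holds for all x, y, we must have A^* = A^T. Therefore
A^* =
[[0, 3],
 [3, 3]].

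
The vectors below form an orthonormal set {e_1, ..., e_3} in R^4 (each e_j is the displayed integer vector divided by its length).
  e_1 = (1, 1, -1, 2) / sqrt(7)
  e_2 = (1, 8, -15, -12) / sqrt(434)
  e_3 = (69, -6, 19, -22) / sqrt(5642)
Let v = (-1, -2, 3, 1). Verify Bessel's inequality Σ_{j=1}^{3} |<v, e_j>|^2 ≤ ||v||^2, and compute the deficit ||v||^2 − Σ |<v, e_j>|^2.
Σ |<v, e_j>|^2 = 1364/91; ||v||^2 = 15; deficit = 1/91

Write each e_j = u_j / sqrt(<u_j, u_j>) where u_j is the displayed integer vector. Then <v, e_j> = <v, u_j> / sqrt(<u_j, u_j>), so |<v, e_j>|^2 = <v, u_j>^2 / <u_j, u_j>.
Coefficients: <v, e_1> = -4/sqrt(7), <v, e_2> = -74/sqrt(434), <v, e_3> = -22/sqrt(5642).
Square and sum: Σ |<v, e_j>|^2 = 1364/91.
Compute ||v||^2 = v·v = 15.
Deficit = 15 − 1364/91 = 1/91 ≥ 0, confirming Bessel's inequality. (The deficit equals ||v − Σ <v,e_j> e_j||^2, the squared distance from v to span{e_j}.)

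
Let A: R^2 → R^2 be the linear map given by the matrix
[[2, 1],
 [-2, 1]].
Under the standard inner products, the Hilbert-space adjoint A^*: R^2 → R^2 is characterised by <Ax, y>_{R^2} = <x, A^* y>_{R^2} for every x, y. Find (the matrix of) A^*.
A^* = A^T =
[[2, -2],
 [1, 1]]

For real matrices with standard dot products, the defining identity <Ax, y> = <x, A^* y> gives (Ax)^T y = x^T (A^*) y, i.e. x^T A^T y = x^T (A^*) y. Since this holds for all x, y, we must have A^* = A^T. Therefore
A^* =
[[2, -2],
 [1, 1]].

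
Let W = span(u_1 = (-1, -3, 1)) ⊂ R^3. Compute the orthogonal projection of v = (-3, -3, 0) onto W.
proj_W(v) = (-12/11, -36/11, 12/11)

Set up U = [u_1 | ... | u_1] ∈ R^(3×1). The projector onto W = col(U) is P = U (U^T U)^(-1) U^T.
Compute U^T U =
  [11],
and U^T v = (12).
Solve U^T U · c = U^T v for the coefficients: c = (12/11). The projection is proj_W(v) = U c.
Check: (v - proj_W(v)) · u_1 = 0  (should be 0).
Result: proj_W(v) = (-12/11, -36/11, 12/11).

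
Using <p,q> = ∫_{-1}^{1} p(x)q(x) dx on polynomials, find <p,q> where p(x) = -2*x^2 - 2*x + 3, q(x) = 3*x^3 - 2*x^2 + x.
<p,q> = -92/15

Expand the product: p(x)·q(x) = -6*x^5 - 2*x^4 + 11*x^3 - 8*x^2 + 3*x.
∫_{-1}^{1} of each monomial x^k gives [2/(k+1) if k even, 0 if k odd]. Integrating term-by-term (or equivalently evaluating the antiderivative F(x) = -x^6 - 2*x^5/5 + 11*x^4/4 - 8*x^3/3 + 3*x^2/2 at the endpoints):
  F(1) − F(−1) = 11/60 − (379/60) = -92/15.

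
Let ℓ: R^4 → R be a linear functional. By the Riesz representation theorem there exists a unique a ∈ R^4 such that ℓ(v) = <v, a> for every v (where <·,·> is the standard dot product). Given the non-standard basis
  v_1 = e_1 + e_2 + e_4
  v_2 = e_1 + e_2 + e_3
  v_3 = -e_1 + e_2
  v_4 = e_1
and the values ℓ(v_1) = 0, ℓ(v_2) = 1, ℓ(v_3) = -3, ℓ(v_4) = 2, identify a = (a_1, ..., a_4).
a = (2, -1, 0, -1)

Write a = (a_1, ..., a_4) in the standard basis. For each basis vector v_i, ℓ(v_i) = <v_i, a> is a linear equation in the a_j's. Collect the n equations into a matrix system V a = ℓ, where row i of V is v_i (expressed in the standard basis). Since V is invertible (lower-triangular with 1s on the diagonal, up to permutation), solve by back-substitution:
  V =
[[1, 1, 0, 1],
 [1, 1, 1, 0],
 [-1, 1, 0, 0],
 [1, 0, 0, 0]]
  V a = (0, 1, -3, 2)
Solving gives a = (2, -1, 0, -1).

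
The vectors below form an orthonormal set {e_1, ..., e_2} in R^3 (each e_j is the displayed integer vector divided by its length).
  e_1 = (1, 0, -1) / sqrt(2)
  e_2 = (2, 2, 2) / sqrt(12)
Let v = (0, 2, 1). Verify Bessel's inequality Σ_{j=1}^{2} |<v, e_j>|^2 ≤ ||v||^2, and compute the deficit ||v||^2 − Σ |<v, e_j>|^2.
Σ |<v, e_j>|^2 = 7/2; ||v||^2 = 5; deficit = 3/2

Write each e_j = u_j / sqrt(<u_j, u_j>) where u_j is the displayed integer vector. Then <v, e_j> = <v, u_j> / sqrt(<u_j, u_j>), so |<v, e_j>|^2 = <v, u_j>^2 / <u_j, u_j>.
Coefficients: <v, e_1> = -1/sqrt(2), <v, e_2> = 6/sqrt(12).
Square and sum: Σ |<v, e_j>|^2 = 7/2.
Compute ||v||^2 = v·v = 5.
Deficit = 5 − 7/2 = 3/2 ≥ 0, confirming Bessel's inequality. (The deficit equals ||v − Σ <v,e_j> e_j||^2, the squared distance from v to span{e_j}.)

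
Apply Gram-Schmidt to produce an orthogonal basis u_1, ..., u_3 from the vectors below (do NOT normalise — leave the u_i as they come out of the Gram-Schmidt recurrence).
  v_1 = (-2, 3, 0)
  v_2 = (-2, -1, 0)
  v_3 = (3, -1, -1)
Orthogonal basis:
  u_1 = (-2, 3, 0)
  u_2 = (-24/13, -16/13, 0)
  u_3 = (0, 0, -1)

Apply the Gram-Schmidt recurrence
  u_1 = v_1
  u_i = v_i − Σ_{j<i} ((v_i · u_j) / (u_j · u_j)) · u_j.

Step by step this gives:
  u_1 = (-2, 3, 0)
  u_2 = (-24/13, -16/13, 0)
  u_3 = (0, 0, -1)

Orthogonality check:
  u_2 · u_1 = 0 (should be 0)
  u_3 · u_1 = 0 (should be 0)
  u_3 · u_2 = 0 (should be 0)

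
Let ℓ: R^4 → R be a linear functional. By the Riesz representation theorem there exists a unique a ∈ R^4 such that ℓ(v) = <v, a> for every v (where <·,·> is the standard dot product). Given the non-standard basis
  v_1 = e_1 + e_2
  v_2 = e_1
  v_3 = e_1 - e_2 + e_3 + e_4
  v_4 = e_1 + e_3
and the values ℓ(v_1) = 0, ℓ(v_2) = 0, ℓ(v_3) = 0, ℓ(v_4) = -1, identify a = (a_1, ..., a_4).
a = (0, 0, -1, 1)

Write a = (a_1, ..., a_4) in the standard basis. For each basis vector v_i, ℓ(v_i) = <v_i, a> is a linear equation in the a_j's. Collect the n equations into a matrix system V a = ℓ, where row i of V is v_i (expressed in the standard basis). Since V is invertible (lower-triangular with 1s on the diagonal, up to permutation), solve by back-substitution:
  V =
[[1, 1, 0, 0],
 [1, 0, 0, 0],
 [1, -1, 1, 1],
 [1, 0, 1, 0]]
  V a = (0, 0, 0, -1)
Solving gives a = (0, 0, -1, 1).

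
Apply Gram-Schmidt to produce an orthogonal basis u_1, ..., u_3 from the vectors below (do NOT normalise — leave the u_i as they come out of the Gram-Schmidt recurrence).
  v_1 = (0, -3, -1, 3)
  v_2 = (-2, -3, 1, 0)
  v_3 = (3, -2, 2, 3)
Orthogonal basis:
  u_1 = (0, -3, -1, 3)
  u_2 = (-2, -33/19, 27/19, -24/19)
  u_3 = (237/101, -52/101, 318/101, 54/101)

Apply the Gram-Schmidt recurrence
  u_1 = v_1
  u_i = v_i − Σ_{j<i} ((v_i · u_j) / (u_j · u_j)) · u_j.

Step by step this gives:
  u_1 = (0, -3, -1, 3)
  u_2 = (-2, -33/19, 27/19, -24/19)
  u_3 = (237/101, -52/101, 318/101, 54/101)

Orthogonality check:
  u_2 · u_1 = 0 (should be 0)
  u_3 · u_1 = 0 (should be 0)
  u_3 · u_2 = 0 (should be 0)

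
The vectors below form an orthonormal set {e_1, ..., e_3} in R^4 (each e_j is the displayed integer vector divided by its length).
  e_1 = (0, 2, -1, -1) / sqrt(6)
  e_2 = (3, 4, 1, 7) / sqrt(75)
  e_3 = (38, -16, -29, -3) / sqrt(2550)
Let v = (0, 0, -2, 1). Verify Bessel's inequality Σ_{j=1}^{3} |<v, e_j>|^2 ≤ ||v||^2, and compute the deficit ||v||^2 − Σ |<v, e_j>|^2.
Σ |<v, e_j>|^2 = 86/51; ||v||^2 = 5; deficit = 169/51

Write each e_j = u_j / sqrt(<u_j, u_j>) where u_j is the displayed integer vector. Then <v, e_j> = <v, u_j> / sqrt(<u_j, u_j>), so |<v, e_j>|^2 = <v, u_j>^2 / <u_j, u_j>.
Coefficients: <v, e_1> = 1/sqrt(6), <v, e_2> = 5/sqrt(75), <v, e_3> = 55/sqrt(2550).
Square and sum: Σ |<v, e_j>|^2 = 86/51.
Compute ||v||^2 = v·v = 5.
Deficit = 5 − 86/51 = 169/51 ≥ 0, confirming Bessel's inequality. (The deficit equals ||v − Σ <v,e_j> e_j||^2, the squared distance from v to span{e_j}.)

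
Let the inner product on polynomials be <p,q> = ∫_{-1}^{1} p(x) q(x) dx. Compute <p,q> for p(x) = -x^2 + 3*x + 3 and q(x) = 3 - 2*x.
<p,q> = 12

Expand the product: p(x)·q(x) = 2*x^3 - 9*x^2 + 3*x + 9.
∫_{-1}^{1} of each monomial x^k gives [2/(k+1) if k even, 0 if k odd]. Integrating term-by-term (or equivalently evaluating the antiderivative F(x) = x^4/2 - 3*x^3 + 3*x^2/2 + 9*x at the endpoints):
  F(1) − F(−1) = 8 − (-4) = 12.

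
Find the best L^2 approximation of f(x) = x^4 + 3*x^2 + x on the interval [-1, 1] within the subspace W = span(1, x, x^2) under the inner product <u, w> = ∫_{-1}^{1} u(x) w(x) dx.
g(x) = 27*x^2/7 + x - 3/35

The best approximation g ∈ W is the orthogonal projection of f onto W. Writing g = a_0 + a_1 x + a_2 x^2, the coefficients solve the normal equations G · a = b where
  G_{ij} = <φ_i, φ_j> and b_i = <f, φ_i>, with φ_0 = 1, φ_1 = x, φ_2 = x^2.
G =
  [2, 0, 2/3]
  [0, 2/3, 0]
  [2/3, 0, 2/5],
b = (12/5, 2/3, 52/35).
Solving gives a_0 = -3/35, a_1 = 1, a_2 = 27/7, so
  g(x) = 27*x^2/7 + x - 3/35.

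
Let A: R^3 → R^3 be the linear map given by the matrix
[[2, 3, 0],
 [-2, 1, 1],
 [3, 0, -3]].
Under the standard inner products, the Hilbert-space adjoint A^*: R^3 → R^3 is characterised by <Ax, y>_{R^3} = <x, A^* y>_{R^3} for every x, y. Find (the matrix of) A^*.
A^* = A^T =
[[2, -2, 3],
 [3, 1, 0],
 [0, 1, -3]]

For real matrices with standard dot products, the defining identity <Ax, y> = <x, A^* y> gives (Ax)^T y = x^T (A^*) y, i.e. x^T A^T y = x^T (A^*) y. Since this holds for all x, y, we must have A^* = A^T. Therefore
A^* =
[[2, -2, 3],
 [3, 1, 0],
 [0, 1, -3]].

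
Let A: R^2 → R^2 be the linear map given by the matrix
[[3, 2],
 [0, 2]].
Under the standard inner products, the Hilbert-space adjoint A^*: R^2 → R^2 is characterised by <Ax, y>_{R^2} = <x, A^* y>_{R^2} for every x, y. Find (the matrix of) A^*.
A^* = A^T =
[[3, 0],
 [2, 2]]

For real matrices with standard dot products, the defining identity <Ax, y> = <x, A^* y> gives (Ax)^T y = x^T (A^*) y, i.e. x^T A^T y = x^T (A^*) y. Since this holds for all x, y, we must have A^* = A^T. Therefore
A^* =
[[3, 0],
 [2, 2]].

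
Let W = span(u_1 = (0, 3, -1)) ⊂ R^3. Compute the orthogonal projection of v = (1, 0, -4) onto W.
proj_W(v) = (0, 6/5, -2/5)

Set up U = [u_1 | ... | u_1] ∈ R^(3×1). The projector onto W = col(U) is P = U (U^T U)^(-1) U^T.
Compute U^T U =
  [10],
and U^T v = (4).
Solve U^T U · c = U^T v for the coefficients: c = (2/5). The projection is proj_W(v) = U c.
Check: (v - proj_W(v)) · u_1 = 0  (should be 0).
Result: proj_W(v) = (0, 6/5, -2/5).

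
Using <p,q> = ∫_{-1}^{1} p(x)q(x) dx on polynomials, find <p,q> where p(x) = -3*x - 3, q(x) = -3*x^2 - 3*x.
<p,q> = 12

Expand the product: p(x)·q(x) = 9*x^3 + 18*x^2 + 9*x.
∫_{-1}^{1} of each monomial x^k gives [2/(k+1) if k even, 0 if k odd]. Integrating term-by-term (or equivalently evaluating the antiderivative F(x) = 9*x^4/4 + 6*x^3 + 9*x^2/2 at the endpoints):
  F(1) − F(−1) = 51/4 − (3/4) = 12.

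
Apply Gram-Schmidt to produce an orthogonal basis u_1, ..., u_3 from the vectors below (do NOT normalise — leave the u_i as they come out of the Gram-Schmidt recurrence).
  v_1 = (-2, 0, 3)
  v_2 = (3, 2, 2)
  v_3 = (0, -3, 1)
Orthogonal basis:
  u_1 = (-2, 0, 3)
  u_2 = (3, 2, 2)
  u_3 = (258/221, -43/17, 172/221)

Apply the Gram-Schmidt recurrence
  u_1 = v_1
  u_i = v_i − Σ_{j<i} ((v_i · u_j) / (u_j · u_j)) · u_j.

Step by step this gives:
  u_1 = (-2, 0, 3)
  u_2 = (3, 2, 2)
  u_3 = (258/221, -43/17, 172/221)

Orthogonality check:
  u_2 · u_1 = 0 (should be 0)
  u_3 · u_1 = 0 (should be 0)
  u_3 · u_2 = 0 (should be 0)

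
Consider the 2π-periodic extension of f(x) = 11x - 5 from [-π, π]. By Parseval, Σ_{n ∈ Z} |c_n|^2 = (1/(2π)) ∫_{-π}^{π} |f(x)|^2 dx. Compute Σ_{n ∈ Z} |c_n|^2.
Σ |c_n|^2 = 121π^2/3 + 25

Expand and integrate term by term over [-π, π]:
  ∫ (11x)^2 dx = 121·(2π^3/3); ∫ 2·11·(-5)·x dx = 0 (odd integrand); ∫ (-5)^2 dx = 25·2π.
So (1/(2π)) ∫_{-π}^{π} (11x - 5)^2 dx = 121π^2/3 + 25 = 121π^2/3 + 25.
Parseval ⇒ Σ |c_n|^2 = 121π^2/3 + 25.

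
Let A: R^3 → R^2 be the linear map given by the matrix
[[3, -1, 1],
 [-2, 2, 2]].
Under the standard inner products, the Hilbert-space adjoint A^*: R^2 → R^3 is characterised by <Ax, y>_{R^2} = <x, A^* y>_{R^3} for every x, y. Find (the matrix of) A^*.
A^* = A^T =
[[3, -2],
 [-1, 2],
 [1, 2]]

For real matrices with standard dot products, the defining identity <Ax, y> = <x, A^* y> gives (Ax)^T y = x^T (A^*) y, i.e. x^T A^T y = x^T (A^*) y. Since this holds for all x, y, we must have A^* = A^T. Therefore
A^* =
[[3, -2],
 [-1, 2],
 [1, 2]].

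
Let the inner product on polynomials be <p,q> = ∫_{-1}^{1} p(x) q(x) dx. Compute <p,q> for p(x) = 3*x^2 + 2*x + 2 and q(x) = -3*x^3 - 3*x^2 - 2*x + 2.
<p,q> = -2/3

Expand the product: p(x)·q(x) = -9*x^5 - 15*x^4 - 18*x^3 - 4*x^2 + 4.
∫_{-1}^{1} of each monomial x^k gives [2/(k+1) if k even, 0 if k odd]. Integrating term-by-term (or equivalently evaluating the antiderivative F(x) = -3*x^6/2 - 3*x^5 - 9*x^4/2 - 4*x^3/3 + 4*x at the endpoints):
  F(1) − F(−1) = -19/3 − (-17/3) = -2/3.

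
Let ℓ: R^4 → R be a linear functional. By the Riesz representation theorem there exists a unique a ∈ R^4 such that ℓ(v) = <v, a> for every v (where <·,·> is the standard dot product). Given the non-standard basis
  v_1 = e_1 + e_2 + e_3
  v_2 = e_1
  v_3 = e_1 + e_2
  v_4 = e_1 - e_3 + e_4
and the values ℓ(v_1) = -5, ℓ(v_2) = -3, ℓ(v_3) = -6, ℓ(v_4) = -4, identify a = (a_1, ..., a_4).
a = (-3, -3, 1, 0)

Write a = (a_1, ..., a_4) in the standard basis. For each basis vector v_i, ℓ(v_i) = <v_i, a> is a linear equation in the a_j's. Collect the n equations into a matrix system V a = ℓ, where row i of V is v_i (expressed in the standard basis). Since V is invertible (lower-triangular with 1s on the diagonal, up to permutation), solve by back-substitution:
  V =
[[1, 1, 1, 0],
 [1, 0, 0, 0],
 [1, 1, 0, 0],
 [1, 0, -1, 1]]
  V a = (-5, -3, -6, -4)
Solving gives a = (-3, -3, 1, 0).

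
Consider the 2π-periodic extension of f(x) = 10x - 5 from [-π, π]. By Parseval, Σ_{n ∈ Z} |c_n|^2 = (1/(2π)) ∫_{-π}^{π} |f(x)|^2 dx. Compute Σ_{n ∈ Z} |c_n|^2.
Σ |c_n|^2 = 100π^2/3 + 25

Expand and integrate term by term over [-π, π]:
  ∫ (10x)^2 dx = 100·(2π^3/3); ∫ 2·10·(-5)·x dx = 0 (odd integrand); ∫ (-5)^2 dx = 25·2π.
So (1/(2π)) ∫_{-π}^{π} (10x - 5)^2 dx = 100π^2/3 + 25 = 100π^2/3 + 25.
Parseval ⇒ Σ |c_n|^2 = 100π^2/3 + 25.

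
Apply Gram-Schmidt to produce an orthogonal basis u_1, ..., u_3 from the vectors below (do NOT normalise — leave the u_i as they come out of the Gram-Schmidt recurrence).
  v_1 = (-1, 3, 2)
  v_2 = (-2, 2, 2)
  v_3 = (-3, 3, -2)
Orthogonal basis:
  u_1 = (-1, 3, 2)
  u_2 = (-8/7, -4/7, 2/7)
  u_3 = (-5/3, 5/3, -10/3)

Apply the Gram-Schmidt recurrence
  u_1 = v_1
  u_i = v_i − Σ_{j<i} ((v_i · u_j) / (u_j · u_j)) · u_j.

Step by step this gives:
  u_1 = (-1, 3, 2)
  u_2 = (-8/7, -4/7, 2/7)
  u_3 = (-5/3, 5/3, -10/3)

Orthogonality check:
  u_2 · u_1 = 0 (should be 0)
  u_3 · u_1 = 0 (should be 0)
  u_3 · u_2 = 0 (should be 0)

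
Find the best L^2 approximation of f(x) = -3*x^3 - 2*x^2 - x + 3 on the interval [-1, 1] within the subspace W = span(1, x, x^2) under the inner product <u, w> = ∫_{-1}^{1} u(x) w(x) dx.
g(x) = -2*x^2 - 14*x/5 + 3

The best approximation g ∈ W is the orthogonal projection of f onto W. Writing g = a_0 + a_1 x + a_2 x^2, the coefficients solve the normal equations G · a = b where
  G_{ij} = <φ_i, φ_j> and b_i = <f, φ_i>, with φ_0 = 1, φ_1 = x, φ_2 = x^2.
G =
  [2, 0, 2/3]
  [0, 2/3, 0]
  [2/3, 0, 2/5],
b = (14/3, -28/15, 6/5).
Solving gives a_0 = 3, a_1 = -14/5, a_2 = -2, so
  g(x) = -2*x^2 - 14*x/5 + 3.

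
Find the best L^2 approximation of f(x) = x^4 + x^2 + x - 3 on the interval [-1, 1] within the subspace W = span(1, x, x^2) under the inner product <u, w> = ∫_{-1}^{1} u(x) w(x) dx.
g(x) = 13*x^2/7 + x - 108/35

The best approximation g ∈ W is the orthogonal projection of f onto W. Writing g = a_0 + a_1 x + a_2 x^2, the coefficients solve the normal equations G · a = b where
  G_{ij} = <φ_i, φ_j> and b_i = <f, φ_i>, with φ_0 = 1, φ_1 = x, φ_2 = x^2.
G =
  [2, 0, 2/3]
  [0, 2/3, 0]
  [2/3, 0, 2/5],
b = (-74/15, 2/3, -46/35).
Solving gives a_0 = -108/35, a_1 = 1, a_2 = 13/7, so
  g(x) = 13*x^2/7 + x - 108/35.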